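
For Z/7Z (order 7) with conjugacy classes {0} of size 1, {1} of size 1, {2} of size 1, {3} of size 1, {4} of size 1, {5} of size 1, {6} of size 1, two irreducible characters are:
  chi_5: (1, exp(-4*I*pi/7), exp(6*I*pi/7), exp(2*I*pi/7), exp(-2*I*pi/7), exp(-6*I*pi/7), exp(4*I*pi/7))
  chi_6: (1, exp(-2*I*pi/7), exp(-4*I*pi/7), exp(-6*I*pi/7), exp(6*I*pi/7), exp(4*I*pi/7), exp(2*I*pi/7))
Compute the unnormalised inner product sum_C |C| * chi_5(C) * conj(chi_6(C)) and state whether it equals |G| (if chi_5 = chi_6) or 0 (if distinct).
Sum = 0; so <chi_5, chi_6> = 0 (distinct irreducibles are orthogonal).

Explanation: Compute term by term over conjugacy classes (|C| * chi_5(C) * conj(chi_6(C))):
  1*(1)*conj(1) + 1*(exp(-4*I*pi/7))*conj(exp(-2*I*pi/7)) + 1*(exp(6*I*pi/7))*conj(exp(-4*I*pi/7)) + 1*(exp(2*I*pi/7))*conj(exp(-6*I*pi/7)) + 1*(exp(-2*I*pi/7))*conj(exp(6*I*pi/7)) + 1*(exp(-6*I*pi/7))*conj(exp(4*I*pi/7)) + 1*(exp(4*I*pi/7))*conj(exp(2*I*pi/7))
  = (1) + (exp(-2*I*pi/7)) + (exp(-4*I*pi/7)) + (exp(-6*I*pi/7)) + (exp(6*I*pi/7)) + (exp(4*I*pi/7)) + (exp(2*I*pi/7))
  = 0.
(Exp terms are combined using exp(i*s)*conj(exp(i*t)) = exp(i*(s-t)), and sums of them are collapsed using the identity that for every m > 1 the m distinct m-th roots of unity sum to 0, e.g. 1 + exp(2*I*pi/3) + exp(-2*I*pi/3) = 0.)
Dividing by |G| = 7 gives 0/7 = 0, matching the row-orthogonality relation <chi_5, chi_6> = [chi_5 = chi_6].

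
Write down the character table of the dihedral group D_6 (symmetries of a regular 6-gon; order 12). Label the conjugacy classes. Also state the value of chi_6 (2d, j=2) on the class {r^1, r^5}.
Conjugacy classes: {e} of size 1, {r^3} of size 1, {r^1, r^5} of size 2, {r^2, r^4} of size 2, {s, sr^2, ...} of size 3, {sr, sr^3, ...} of size 3.
Character table:
  irrep \ class              {e} (size 1)  {r^3} (size 1)  {r^1, r^5} (size 2)  {r^2, r^4} (size 2)  {s, sr^2, ...} (size 3)  {sr, sr^3, ...} (size 3)
  chi_1 (triv)               1             1               1                    1                    1                        1                       
  chi_2 (sign: r->1, s->-1)  1             1               1                    1                    -1                       -1                      
  chi_3 (r->-1, s->1)        1             -1              -1                   1                    1                        -1                      
  chi_4 (r->-1, s->-1)       1             -1              -1                   1                    -1                       1                       
  chi_5 (2d, j=1)            2             -2              1                    -1                   0                        0                       
  chi_6 (2d, j=2)            2             2               -1                   -1                   0                        0                       

Spot check: chi_6 (2d, j=2) on {r^1, r^5} = -1.

Argument: D_6 has order 2*6 = 12 with 6 conjugacy classes, hence 6 irreducibles. Sum of squared dims 1 + 1 + 1 + 1 + 4 + 4 = 12 = |G|. Linear characters come from the abelianisation; the 2-dimensional irreps have character r^k -> 2*cos(2*pi*j*k/6), reflections -> 0.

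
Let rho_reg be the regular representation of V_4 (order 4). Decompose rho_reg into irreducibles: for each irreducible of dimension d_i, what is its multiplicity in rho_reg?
Each irreducible V_i of dimension d_i appears with multiplicity d_i, i.e. rho_reg = (direct sum over all irreducibles V_i) d_i V_i. The irreducible dimensions for V_4 are 1, 1, 1, 1: 4 irreducibles of dimension 1, each with multiplicity 1. Total dimension 4*1*1 = 4 = |G|.

Solution. General theorem: in the regular representation of a finite group G, each irreducible appears with multiplicity equal to its dimension. Check: dim(rho_reg) = sum d_i^2 = 1 + 1 + 1 + 1 = 4 = |G|.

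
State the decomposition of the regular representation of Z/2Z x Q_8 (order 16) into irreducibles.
Each irreducible V_i of dimension d_i appears with multiplicity d_i, i.e. rho_reg = (direct sum over all irreducibles V_i) d_i V_i. The irreducible dimensions for Z/2Z x Q_8 are 1, 1, 1, 1, 1, 1, 1, 1, 2, 2: 8 irreducibles of dimension 1, each with multiplicity 1; 2 irreducibles of dimension 2, each with multiplicity 2. Total dimension 8*1*1 + 2*2*2 = 16 = |G|.

General theorem: in the regular representation of a finite group G, each irreducible appears with multiplicity equal to its dimension. Check: dim(rho_reg) = sum d_i^2 = 1 + 1 + 1 + 1 + 1 + 1 + 1 + 1 + 4 + 4 = 16 = |G|.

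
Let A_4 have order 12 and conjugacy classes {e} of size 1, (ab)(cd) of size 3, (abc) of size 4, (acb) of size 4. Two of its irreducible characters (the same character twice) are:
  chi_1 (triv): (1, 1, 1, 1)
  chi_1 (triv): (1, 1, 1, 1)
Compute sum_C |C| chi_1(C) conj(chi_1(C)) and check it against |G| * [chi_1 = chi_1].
Sum = 12 = |G| = 12; so <chi_1, chi_1> = 1 (norm-1 confirms irreducibility).

Solution. Compute term by term over conjugacy classes (|C| * chi_1(C) * conj(chi_1(C))):
  1*(1)*conj(1) + 3*(1)*conj(1) + 4*(1)*conj(1) + 4*(1)*conj(1)
  = (1) + (3) + (4) + (4)
  = 12.
(Exp terms are combined using exp(i*s)*conj(exp(i*t)) = exp(i*(s-t)), and sums of them are collapsed using the identity that for every m > 1 the m distinct m-th roots of unity sum to 0, e.g. 1 + exp(2*I*pi/3) + exp(-2*I*pi/3) = 0.)
Dividing by |G| = 12 gives 12/12 = 1, matching the row-orthogonality relation <chi_1, chi_1> = [chi_1 = chi_1].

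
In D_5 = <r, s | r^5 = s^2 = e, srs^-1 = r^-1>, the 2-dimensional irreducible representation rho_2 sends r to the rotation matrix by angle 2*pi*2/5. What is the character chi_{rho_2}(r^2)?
chi_{rho_2}(r^2) = 2*cos(2*pi*2*2/5) = -1/2 + sqrt(5)/2

Reasoning: rho_2(r^2) is rotation by angle 2*pi*2*2/5, whose trace is 2*cos(2*pi*2*2/5) = -1/2 + sqrt(5)/2.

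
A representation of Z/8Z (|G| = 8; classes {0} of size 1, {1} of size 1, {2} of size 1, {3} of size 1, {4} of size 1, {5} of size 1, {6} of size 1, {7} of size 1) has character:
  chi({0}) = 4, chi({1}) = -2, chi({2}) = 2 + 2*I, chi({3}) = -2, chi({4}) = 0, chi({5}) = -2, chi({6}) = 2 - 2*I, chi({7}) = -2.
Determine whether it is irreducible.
Not irreducible (reducible): <chi, chi> = 6 > 1.

Justification: <chi, chi> = (1/|G|) sum_C |C| * |chi(C)|^2 = (1/8)[1*|4|^2 + 1*|-2|^2 + 1*|2 + 2*I|^2 + 1*|-2|^2 + 1*|0|^2 + 1*|-2|^2 + 1*|2 - 2*I|^2 + 1*|-2|^2]
  = (1/8)[(16) + (4) + (8) + (4) + (0) + (4) + (8) + (4)] = 48/8 = 6.
(Exp terms are combined using exp(i*s)*conj(exp(i*t)) = exp(i*(s-t)), and sums of them are collapsed using the identity that for every m > 1 the m distinct m-th roots of unity sum to 0, e.g. 1 + exp(2*I*pi/3) + exp(-2*I*pi/3) = 0.)
A character is irreducible iff <chi, chi> = 1, so this representation is reducible.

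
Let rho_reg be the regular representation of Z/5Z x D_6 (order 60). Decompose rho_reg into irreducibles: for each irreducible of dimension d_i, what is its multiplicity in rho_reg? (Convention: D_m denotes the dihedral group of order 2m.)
Each irreducible V_i of dimension d_i appears with multiplicity d_i, i.e. rho_reg = (direct sum over all irreducibles V_i) d_i V_i. The irreducible dimensions for Z/5Z x D_6 are 1, 1, 1, 1, 1, 1, 1, 1, 1, 1, 1, 1, 1, 1, 1, 1, 1, 1, 1, 1, 2, 2, 2, 2, 2, 2, 2, 2, 2, 2: 20 irreducibles of dimension 1, each with multiplicity 1; 10 irreducibles of dimension 2, each with multiplicity 2. Total dimension 20*1*1 + 10*2*2 = 60 = |G|.

Reasoning: General theorem: in the regular representation of a finite group G, each irreducible appears with multiplicity equal to its dimension. Check: dim(rho_reg) = sum d_i^2 = 1 + 1 + 1 + 1 + 1 + 1 + 1 + 1 + 1 + 1 + 1 + 1 + 1 + 1 + 1 + 1 + 1 + 1 + 1 + 1 + 4 + 4 + 4 + 4 + 4 + 4 + 4 + 4 + 4 + 4 = 60 = |G|.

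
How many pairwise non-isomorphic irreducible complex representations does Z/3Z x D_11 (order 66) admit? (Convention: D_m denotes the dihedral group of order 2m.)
21

Solution. The number of irreducible complex representations of a finite group equals its number of conjugacy classes. For a direct product, #classes(G x H) = #classes(G) * #classes(H). Z/3Z has 3 classes (abelian), D_11 has 7 classes, so 3 * 7 = 21, so Z/3Z x D_11 (order 66) has exactly 21 irreducible complex representations.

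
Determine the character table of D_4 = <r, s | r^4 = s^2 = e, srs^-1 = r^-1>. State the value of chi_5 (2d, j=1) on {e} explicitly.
Conjugacy classes: {e} of size 1, {r^2} of size 1, {r^1, r^3} of size 2, {s, sr^2, ...} of size 2, {sr, sr^3, ...} of size 2.
Character table:
  irrep \ class              {e} (size 1)  {r^2} (size 1)  {r^1, r^3} (size 2)  {s, sr^2, ...} (size 2)  {sr, sr^3, ...} (size 2)
  chi_1 (triv)               1             1               1                    1                        1                       
  chi_2 (sign: r->1, s->-1)  1             1               1                    -1                       -1                      
  chi_3 (r->-1, s->1)        1             1               -1                   1                        -1                      
  chi_4 (r->-1, s->-1)       1             1               -1                   -1                       1                       
  chi_5 (2d, j=1)            2             -2              0                    0                        0                       

Spot check: chi_5 (2d, j=1) on {e} = 2.

Details: D_4 has order 2*4 = 8 with 5 conjugacy classes, hence 5 irreducibles. Sum of squared dims 1 + 1 + 1 + 1 + 4 = 8 = |G|. Linear characters come from the abelianisation; the 2-dimensional irreps have character r^k -> 2*cos(2*pi*j*k/4), reflections -> 0.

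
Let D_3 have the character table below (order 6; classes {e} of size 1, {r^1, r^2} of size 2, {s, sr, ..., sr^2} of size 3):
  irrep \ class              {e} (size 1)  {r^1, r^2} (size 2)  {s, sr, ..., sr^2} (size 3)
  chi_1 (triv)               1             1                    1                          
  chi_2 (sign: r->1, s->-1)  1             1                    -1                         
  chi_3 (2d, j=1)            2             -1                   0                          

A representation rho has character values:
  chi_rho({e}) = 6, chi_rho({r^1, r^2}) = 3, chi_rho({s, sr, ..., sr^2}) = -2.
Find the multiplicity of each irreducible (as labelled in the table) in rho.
Multiplicities: chi_1: 1, chi_2: 3, chi_3: 1.

Explanation: Use <chi_rho, chi> = (1/|G|) sum_C |C| * chi_rho(C) * conj(chi(C)) with |G| = 6 for each irreducible chi in the table:
  <chi_rho, chi_1> = (1/6)[1*(6)*conj(1) + 2*(3)*conj(1) + 3*(-2)*conj(1)]
      = (1/6)[(6) + (6) + (-6)] = 6/6 = 1
  <chi_rho, chi_2> = (1/6)[1*(6)*conj(1) + 2*(3)*conj(1) + 3*(-2)*conj(-1)]
      = (1/6)[(6) + (6) + (6)] = 18/6 = 3
  <chi_rho, chi_3> = (1/6)[1*(6)*conj(2) + 2*(3)*conj(-1) + 3*(-2)*conj(0)]
      = (1/6)[(12) + (-6) + (0)] = 6/6 = 1
Dimension check: dim(rho) = sum (mult * dim) = 1*1 + 3*1 + 1*2 = 6 = chi_rho(e) = 6.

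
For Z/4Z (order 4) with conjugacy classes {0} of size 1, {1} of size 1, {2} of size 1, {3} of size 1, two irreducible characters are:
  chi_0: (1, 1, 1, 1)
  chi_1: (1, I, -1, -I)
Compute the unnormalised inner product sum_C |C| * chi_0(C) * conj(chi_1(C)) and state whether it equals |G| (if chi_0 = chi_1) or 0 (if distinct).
Sum = 0; so <chi_0, chi_1> = 0 (distinct irreducibles are orthogonal).

Compute term by term over conjugacy classes (|C| * chi_0(C) * conj(chi_1(C))):
  1*(1)*conj(1) + 1*(1)*conj(I) + 1*(1)*conj(-1) + 1*(1)*conj(-I)
  = (1) + (-I) + (-1) + (I)
  = 0.
(Exp terms are combined using exp(i*s)*conj(exp(i*t)) = exp(i*(s-t)), and sums of them are collapsed using the identity that for every m > 1 the m distinct m-th roots of unity sum to 0, e.g. 1 + exp(2*I*pi/3) + exp(-2*I*pi/3) = 0.)
Dividing by |G| = 4 gives 0/4 = 0, matching the row-orthogonality relation <chi_0, chi_1> = [chi_0 = chi_1].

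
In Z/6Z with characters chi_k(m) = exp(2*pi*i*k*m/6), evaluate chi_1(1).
chi_1(1) = zeta_6^1 = exp(I*pi/3)

Why: chi_1(1) = zeta_6^(1*1) = zeta_6^1. Since zeta_6^6 = 1, this equals zeta_6^1 = exp(2*pi*i*1/6) = exp(I*pi/3).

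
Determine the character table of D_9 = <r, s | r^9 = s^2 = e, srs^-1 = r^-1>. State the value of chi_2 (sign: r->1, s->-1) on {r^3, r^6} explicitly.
Conjugacy classes: {e} of size 1, {r^1, r^8} of size 2, {r^2, r^7} of size 2, {r^3, r^6} of size 2, {r^4, r^5} of size 2, {s, sr, ..., sr^8} of size 9.
Character table:
  irrep \ class              {e} (size 1)  {r^1, r^8} (size 2)  {r^2, r^7} (size 2)  {r^3, r^6} (size 2)  {r^4, r^5} (size 2)  {s, sr, ..., sr^8} (size 9)
  chi_1 (triv)               1             1                    1                    1                    1                    1                          
  chi_2 (sign: r->1, s->-1)  1             1                    1                    1                    1                    -1                         
  chi_3 (2d, j=1)            2             2*cos(2*pi/9)        2*cos(4*pi/9)        -1                   -2*cos(pi/9)         0                          
  chi_4 (2d, j=2)            2             2*cos(4*pi/9)        -2*cos(pi/9)         -1                   2*cos(2*pi/9)        0                          
  chi_5 (2d, j=3)            2             -1                   -1                   2                    -1                   0                          
  chi_6 (2d, j=4)            2             -2*cos(pi/9)         2*cos(2*pi/9)        -1                   2*cos(4*pi/9)        0                          

Spot check: chi_2 (sign: r->1, s->-1) on {r^3, r^6} = 1.

Argument: D_9 has order 2*9 = 18 with 6 conjugacy classes, hence 6 irreducibles. Sum of squared dims 1 + 1 + 4 + 4 + 4 + 4 = 18 = |G|. Linear characters come from the abelianisation; the 2-dimensional irreps have character r^k -> 2*cos(2*pi*j*k/9), reflections -> 0.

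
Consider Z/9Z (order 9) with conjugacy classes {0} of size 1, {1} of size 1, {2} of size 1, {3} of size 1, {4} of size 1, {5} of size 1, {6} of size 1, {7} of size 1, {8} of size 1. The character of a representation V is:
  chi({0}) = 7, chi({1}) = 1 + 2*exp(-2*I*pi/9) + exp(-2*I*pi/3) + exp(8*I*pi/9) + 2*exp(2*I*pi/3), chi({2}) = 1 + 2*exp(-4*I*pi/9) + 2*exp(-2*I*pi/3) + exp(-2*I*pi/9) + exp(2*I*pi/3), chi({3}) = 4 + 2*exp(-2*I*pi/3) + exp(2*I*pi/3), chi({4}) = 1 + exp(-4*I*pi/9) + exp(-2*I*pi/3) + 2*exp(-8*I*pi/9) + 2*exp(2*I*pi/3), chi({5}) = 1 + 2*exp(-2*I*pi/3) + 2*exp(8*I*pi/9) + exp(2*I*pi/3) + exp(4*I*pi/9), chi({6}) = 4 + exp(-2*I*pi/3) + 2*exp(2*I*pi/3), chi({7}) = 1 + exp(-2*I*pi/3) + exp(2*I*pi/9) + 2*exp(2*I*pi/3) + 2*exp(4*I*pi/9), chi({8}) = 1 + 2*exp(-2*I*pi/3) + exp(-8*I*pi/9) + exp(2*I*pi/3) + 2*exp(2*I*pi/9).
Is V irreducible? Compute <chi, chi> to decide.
Not irreducible (reducible): <chi, chi> = 11 > 1.

<chi, chi> = (1/|G|) sum_C |C| * |chi(C)|^2 = (1/9)[1*|7|^2 + 1*|1 + 2*exp(-2*I*pi/9) + exp(-2*I*pi/3) + exp(8*I*pi/9) + 2*exp(2*I*pi/3)|^2 + 1*|1 + 2*exp(-4*I*pi/9) + 2*exp(-2*I*pi/3) + exp(-2*I*pi/9) + exp(2*I*pi/3)|^2 + 1*|4 + 2*exp(-2*I*pi/3) + exp(2*I*pi/3)|^2 + 1*|1 + exp(-4*I*pi/9) + exp(-2*I*pi/3) + 2*exp(-8*I*pi/9) + 2*exp(2*I*pi/3)|^2 + 1*|1 + 2*exp(-2*I*pi/3) + 2*exp(8*I*pi/9) + exp(2*I*pi/3) + exp(4*I*pi/9)|^2 + 1*|4 + exp(-2*I*pi/3) + 2*exp(2*I*pi/3)|^2 + 1*|1 + exp(-2*I*pi/3) + exp(2*I*pi/9) + 2*exp(2*I*pi/3) + 2*exp(4*I*pi/9)|^2 + 1*|1 + 2*exp(-2*I*pi/3) + exp(-8*I*pi/9) + exp(2*I*pi/3) + 2*exp(2*I*pi/9)|^2]
  = (1/9)[(49) + (11 + 5*exp(-2*I*pi/3) + 3*exp(-4*I*pi/9) + 4*exp(-2*I*pi/9) + 7*exp(-8*I*pi/9) + 7*exp(8*I*pi/9) + 4*exp(2*I*pi/9) + 3*exp(4*I*pi/9) + 5*exp(2*I*pi/3)) + (11 + 7*exp(-2*I*pi/9) + 5*exp(-2*I*pi/3) + 4*exp(-4*I*pi/9) + 3*exp(-8*I*pi/9) + 3*exp(8*I*pi/9) + 4*exp(4*I*pi/9) + 5*exp(2*I*pi/3) + 7*exp(2*I*pi/9)) + (7) + (11 + 7*exp(-4*I*pi/9) + 5*exp(-2*I*pi/3) + 3*exp(-2*I*pi/9) + 4*exp(-8*I*pi/9) + 4*exp(8*I*pi/9) + 3*exp(2*I*pi/9) + 5*exp(2*I*pi/3) + 7*exp(4*I*pi/9)) + (11 + 7*exp(-4*I*pi/9) + 5*exp(-2*I*pi/3) + 3*exp(-2*I*pi/9) + 4*exp(-8*I*pi/9) + 4*exp(8*I*pi/9) + 3*exp(2*I*pi/9) + 5*exp(2*I*pi/3) + 7*exp(4*I*pi/9)) + (7) + (11 + 7*exp(-2*I*pi/9) + 5*exp(-2*I*pi/3) + 4*exp(-4*I*pi/9) + 3*exp(-8*I*pi/9) + 3*exp(8*I*pi/9) + 4*exp(4*I*pi/9) + 5*exp(2*I*pi/3) + 7*exp(2*I*pi/9)) + (11 + 5*exp(-2*I*pi/3) + 3*exp(-4*I*pi/9) + 4*exp(-2*I*pi/9) + 7*exp(-8*I*pi/9) + 7*exp(8*I*pi/9) + 4*exp(2*I*pi/9) + 3*exp(4*I*pi/9) + 5*exp(2*I*pi/3))] = 99/9 = 11.
(Exp terms are combined using exp(i*s)*conj(exp(i*t)) = exp(i*(s-t)), and sums of them are collapsed using the identity that for every m > 1 the m distinct m-th roots of unity sum to 0, e.g. 1 + exp(2*I*pi/3) + exp(-2*I*pi/3) = 0.)
A character is irreducible iff <chi, chi> = 1, so this representation is reducible.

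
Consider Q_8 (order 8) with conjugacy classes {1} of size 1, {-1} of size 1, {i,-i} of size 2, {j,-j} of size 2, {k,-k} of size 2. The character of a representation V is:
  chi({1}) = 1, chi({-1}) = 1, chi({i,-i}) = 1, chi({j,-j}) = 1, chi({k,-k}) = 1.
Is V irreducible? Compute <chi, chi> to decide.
Irreducible: <chi, chi> = 1.

Details: <chi, chi> = (1/|G|) sum_C |C| * |chi(C)|^2 = (1/8)[1*|1|^2 + 1*|1|^2 + 2*|1|^2 + 2*|1|^2 + 2*|1|^2]
  = (1/8)[(1) + (1) + (2) + (2) + (2)] = 8/8 = 1.
A character is irreducible iff <chi, chi> = 1, so this representation is irreducible.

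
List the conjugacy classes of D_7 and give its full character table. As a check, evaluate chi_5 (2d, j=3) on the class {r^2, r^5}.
Conjugacy classes: {e} of size 1, {r^1, r^6} of size 2, {r^2, r^5} of size 2, {r^3, r^4} of size 2, {s, sr, ..., sr^6} of size 7.
Character table:
  irrep \ class              {e} (size 1)  {r^1, r^6} (size 2)  {r^2, r^5} (size 2)  {r^3, r^4} (size 2)  {s, sr, ..., sr^6} (size 7)
  chi_1 (triv)               1             1                    1                    1                    1                          
  chi_2 (sign: r->1, s->-1)  1             1                    1                    1                    -1                         
  chi_3 (2d, j=1)            2             2*cos(2*pi/7)        -2*cos(3*pi/7)       -2*cos(pi/7)         0                          
  chi_4 (2d, j=2)            2             -2*cos(3*pi/7)       -2*cos(pi/7)         2*cos(2*pi/7)        0                          
  chi_5 (2d, j=3)            2             -2*cos(pi/7)         2*cos(2*pi/7)        -2*cos(3*pi/7)       0                          

Spot check: chi_5 (2d, j=3) on {r^2, r^5} = 2*cos(2*pi/7).

Explanation: D_7 has order 2*7 = 14 with 5 conjugacy classes, hence 5 irreducibles. Sum of squared dims 1 + 1 + 4 + 4 + 4 = 14 = |G|. Linear characters come from the abelianisation; the 2-dimensional irreps have character r^k -> 2*cos(2*pi*j*k/7), reflections -> 0.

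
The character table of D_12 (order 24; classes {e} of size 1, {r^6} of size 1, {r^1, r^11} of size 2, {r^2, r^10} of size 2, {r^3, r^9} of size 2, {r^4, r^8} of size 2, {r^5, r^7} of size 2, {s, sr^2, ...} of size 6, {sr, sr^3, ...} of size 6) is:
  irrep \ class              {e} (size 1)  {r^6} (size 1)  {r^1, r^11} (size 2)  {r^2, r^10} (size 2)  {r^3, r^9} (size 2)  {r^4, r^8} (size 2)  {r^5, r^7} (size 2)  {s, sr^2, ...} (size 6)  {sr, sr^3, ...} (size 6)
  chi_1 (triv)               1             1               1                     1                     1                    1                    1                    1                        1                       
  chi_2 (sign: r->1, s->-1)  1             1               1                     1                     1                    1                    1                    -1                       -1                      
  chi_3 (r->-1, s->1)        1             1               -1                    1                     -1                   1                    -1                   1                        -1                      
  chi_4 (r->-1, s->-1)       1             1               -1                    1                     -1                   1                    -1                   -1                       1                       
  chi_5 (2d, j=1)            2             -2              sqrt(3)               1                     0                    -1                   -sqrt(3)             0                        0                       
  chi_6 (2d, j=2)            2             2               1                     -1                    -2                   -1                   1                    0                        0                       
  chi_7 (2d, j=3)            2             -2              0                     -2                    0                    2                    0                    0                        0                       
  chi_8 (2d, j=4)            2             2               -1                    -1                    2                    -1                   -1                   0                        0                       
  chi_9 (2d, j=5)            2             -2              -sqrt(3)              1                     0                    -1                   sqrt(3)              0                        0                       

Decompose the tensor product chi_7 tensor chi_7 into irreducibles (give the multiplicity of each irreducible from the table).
chi_7 tensor chi_7 = chi_1 + chi_2 + chi_3 + chi_4 (all other irreducibles have multiplicity 0).

Details: The character of a tensor product is the pointwise product (chi_7 * chi_7)(C) = chi_7(C) * chi_7(C):
  {e}: (2)*(2), {r^6}: (-2)*(-2), {r^1, r^11}: (0)*(0), {r^2, r^10}: (-2)*(-2), {r^3, r^9}: (0)*(0), {r^4, r^8}: (2)*(2), {r^5, r^7}: (0)*(0), {s, sr^2, ...}: (0)*(0), {sr, sr^3, ...}: (0)*(0)
so (chi_7 * chi_7) takes values
  {e} -> 4, {r^6} -> 4, {r^1, r^11} -> 0, {r^2, r^10} -> 4, {r^3, r^9} -> 0, {r^4, r^8} -> 4, {r^5, r^7} -> 0, {s, sr^2, ...} -> 0, {sr, sr^3, ...} -> 0.
Now take the inner product of this character with each irreducible chi from the table, <chi_7*chi_7, chi> = (1/24) sum_C |C| (chi_7*chi_7)(C) conj(chi(C)):
  <chi_7*chi_7, chi_1> = (1/24)[1*(4)*conj(1) + 1*(4)*conj(1) + 2*(0)*conj(1) + 2*(4)*conj(1) + 2*(0)*conj(1) + 2*(4)*conj(1) + 2*(0)*conj(1) + 6*(0)*conj(1) + 6*(0)*conj(1)]
      = (1/24)[(4) + (4) + (0) + (8) + (0) + (8) + (0) + (0) + (0)] = 24/24 = 1
  <chi_7*chi_7, chi_2> = (1/24)[1*(4)*conj(1) + 1*(4)*conj(1) + 2*(0)*conj(1) + 2*(4)*conj(1) + 2*(0)*conj(1) + 2*(4)*conj(1) + 2*(0)*conj(1) + 6*(0)*conj(-1) + 6*(0)*conj(-1)]
      = (1/24)[(4) + (4) + (0) + (8) + (0) + (8) + (0) + (0) + (0)] = 24/24 = 1
  <chi_7*chi_7, chi_3> = (1/24)[1*(4)*conj(1) + 1*(4)*conj(1) + 2*(0)*conj(-1) + 2*(4)*conj(1) + 2*(0)*conj(-1) + 2*(4)*conj(1) + 2*(0)*conj(-1) + 6*(0)*conj(1) + 6*(0)*conj(-1)]
      = (1/24)[(4) + (4) + (0) + (8) + (0) + (8) + (0) + (0) + (0)] = 24/24 = 1
  <chi_7*chi_7, chi_4> = (1/24)[1*(4)*conj(1) + 1*(4)*conj(1) + 2*(0)*conj(-1) + 2*(4)*conj(1) + 2*(0)*conj(-1) + 2*(4)*conj(1) + 2*(0)*conj(-1) + 6*(0)*conj(-1) + 6*(0)*conj(1)]
      = (1/24)[(4) + (4) + (0) + (8) + (0) + (8) + (0) + (0) + (0)] = 24/24 = 1
  <chi_7*chi_7, chi_5> = (1/24)[1*(4)*conj(2) + 1*(4)*conj(-2) + 2*(0)*conj(sqrt(3)) + 2*(4)*conj(1) + 2*(0)*conj(0) + 2*(4)*conj(-1) + 2*(0)*conj(-sqrt(3)) + 6*(0)*conj(0) + 6*(0)*conj(0)]
      = (1/24)[(8) + (-8) + (0) + (8) + (0) + (-8) + (0) + (0) + (0)] = 0/24 = 0
  <chi_7*chi_7, chi_6> = (1/24)[1*(4)*conj(2) + 1*(4)*conj(2) + 2*(0)*conj(1) + 2*(4)*conj(-1) + 2*(0)*conj(-2) + 2*(4)*conj(-1) + 2*(0)*conj(1) + 6*(0)*conj(0) + 6*(0)*conj(0)]
      = (1/24)[(8) + (8) + (0) + (-8) + (0) + (-8) + (0) + (0) + (0)] = 0/24 = 0
  <chi_7*chi_7, chi_7> = (1/24)[1*(4)*conj(2) + 1*(4)*conj(-2) + 2*(0)*conj(0) + 2*(4)*conj(-2) + 2*(0)*conj(0) + 2*(4)*conj(2) + 2*(0)*conj(0) + 6*(0)*conj(0) + 6*(0)*conj(0)]
      = (1/24)[(8) + (-8) + (0) + (-16) + (0) + (16) + (0) + (0) + (0)] = 0/24 = 0
  <chi_7*chi_7, chi_8> = (1/24)[1*(4)*conj(2) + 1*(4)*conj(2) + 2*(0)*conj(-1) + 2*(4)*conj(-1) + 2*(0)*conj(2) + 2*(4)*conj(-1) + 2*(0)*conj(-1) + 6*(0)*conj(0) + 6*(0)*conj(0)]
      = (1/24)[(8) + (8) + (0) + (-8) + (0) + (-8) + (0) + (0) + (0)] = 0/24 = 0
  <chi_7*chi_7, chi_9> = (1/24)[1*(4)*conj(2) + 1*(4)*conj(-2) + 2*(0)*conj(-sqrt(3)) + 2*(4)*conj(1) + 2*(0)*conj(0) + 2*(4)*conj(-1) + 2*(0)*conj(sqrt(3)) + 6*(0)*conj(0) + 6*(0)*conj(0)]
      = (1/24)[(8) + (-8) + (0) + (8) + (0) + (-8) + (0) + (0) + (0)] = 0/24 = 0
Hence the multiplicities are chi_1: 1, chi_2: 1, chi_3: 1, chi_4: 1. Dimension check: dim(chi_7)*dim(chi_7) = 2*2 = 4 and sum (mult * dim) = 1*1 + 1*1 + 1*1 + 1*1 = 4.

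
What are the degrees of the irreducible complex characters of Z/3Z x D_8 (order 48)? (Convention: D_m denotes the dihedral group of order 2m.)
Dimensions: 1, 1, 1, 1, 1, 1, 1, 1, 1, 1, 1, 1, 2, 2, 2, 2, 2, 2, 2, 2, 2

Why: There are 21 irreducibles (= number of conjugacy classes). Their dimensions d_i satisfy sum d_i^2 = |G| = 48: 1 + 1 + 1 + 1 + 1 + 1 + 1 + 1 + 1 + 1 + 1 + 1 + 4 + 4 + 4 + 4 + 4 + 4 + 4 + 4 + 4 = 48. (For the product with Z/3Z: each of the 3 1-dim characters of Z/3Z tensors with each irrep of D_8, giving 3 copies of each D_8-dimension.)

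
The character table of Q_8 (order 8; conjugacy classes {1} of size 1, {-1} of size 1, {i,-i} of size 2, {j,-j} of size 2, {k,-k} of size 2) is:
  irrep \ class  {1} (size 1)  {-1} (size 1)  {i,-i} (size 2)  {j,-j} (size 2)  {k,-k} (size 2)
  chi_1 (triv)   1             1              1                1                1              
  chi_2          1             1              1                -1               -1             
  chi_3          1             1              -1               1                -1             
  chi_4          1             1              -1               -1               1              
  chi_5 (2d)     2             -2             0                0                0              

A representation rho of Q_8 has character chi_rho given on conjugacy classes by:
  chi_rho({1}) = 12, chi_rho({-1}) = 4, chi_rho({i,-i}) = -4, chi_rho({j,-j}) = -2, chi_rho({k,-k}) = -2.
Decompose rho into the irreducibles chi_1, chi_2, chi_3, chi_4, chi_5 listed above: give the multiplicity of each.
Multiplicities: chi_1: 0, chi_2: 2, chi_3: 3, chi_4: 3, chi_5: 2.

Proof sketch: Use <chi_rho, chi> = (1/|G|) sum_C |C| * chi_rho(C) * conj(chi(C)) with |G| = 8 for each irreducible chi in the table:
  <chi_rho, chi_1> = (1/8)[1*(12)*conj(1) + 1*(4)*conj(1) + 2*(-4)*conj(1) + 2*(-2)*conj(1) + 2*(-2)*conj(1)]
      = (1/8)[(12) + (4) + (-8) + (-4) + (-4)] = 0/8 = 0
  <chi_rho, chi_2> = (1/8)[1*(12)*conj(1) + 1*(4)*conj(1) + 2*(-4)*conj(1) + 2*(-2)*conj(-1) + 2*(-2)*conj(-1)]
      = (1/8)[(12) + (4) + (-8) + (4) + (4)] = 16/8 = 2
  <chi_rho, chi_3> = (1/8)[1*(12)*conj(1) + 1*(4)*conj(1) + 2*(-4)*conj(-1) + 2*(-2)*conj(1) + 2*(-2)*conj(-1)]
      = (1/8)[(12) + (4) + (8) + (-4) + (4)] = 24/8 = 3
  <chi_rho, chi_4> = (1/8)[1*(12)*conj(1) + 1*(4)*conj(1) + 2*(-4)*conj(-1) + 2*(-2)*conj(-1) + 2*(-2)*conj(1)]
      = (1/8)[(12) + (4) + (8) + (4) + (-4)] = 24/8 = 3
  <chi_rho, chi_5> = (1/8)[1*(12)*conj(2) + 1*(4)*conj(-2) + 2*(-4)*conj(0) + 2*(-2)*conj(0) + 2*(-2)*conj(0)]
      = (1/8)[(24) + (-8) + (0) + (0) + (0)] = 16/8 = 2
Dimension check: dim(rho) = sum (mult * dim) = 0*1 + 2*1 + 3*1 + 3*1 + 2*2 = 12 = chi_rho(e) = 12.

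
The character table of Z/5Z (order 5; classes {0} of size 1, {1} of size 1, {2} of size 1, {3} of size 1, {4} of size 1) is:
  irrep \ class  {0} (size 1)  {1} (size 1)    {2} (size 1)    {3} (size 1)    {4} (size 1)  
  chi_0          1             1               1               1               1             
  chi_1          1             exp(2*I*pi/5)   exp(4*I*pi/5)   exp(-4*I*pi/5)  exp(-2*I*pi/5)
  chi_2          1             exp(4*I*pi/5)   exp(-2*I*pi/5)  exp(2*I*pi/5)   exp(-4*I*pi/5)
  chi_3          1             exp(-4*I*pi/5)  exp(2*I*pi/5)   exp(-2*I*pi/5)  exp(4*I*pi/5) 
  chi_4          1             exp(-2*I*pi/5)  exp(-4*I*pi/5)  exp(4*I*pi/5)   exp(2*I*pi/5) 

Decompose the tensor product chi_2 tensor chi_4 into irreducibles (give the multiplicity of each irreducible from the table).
chi_2 tensor chi_4 = chi_1 (all other irreducibles have multiplicity 0).

Argument: The character of a tensor product is the pointwise product (chi_2 * chi_4)(C) = chi_2(C) * chi_4(C):
  {0}: (1)*(1), {1}: (exp(4*I*pi/5))*(exp(-2*I*pi/5)), {2}: (exp(-2*I*pi/5))*(exp(-4*I*pi/5)), {3}: (exp(2*I*pi/5))*(exp(4*I*pi/5)), {4}: (exp(-4*I*pi/5))*(exp(2*I*pi/5))
so (chi_2 * chi_4) takes values
  {0} -> 1, {1} -> exp(2*I*pi/5), {2} -> exp(4*I*pi/5), {3} -> exp(-4*I*pi/5), {4} -> exp(-2*I*pi/5).
Now take the inner product of this character with each irreducible chi from the table, <chi_2*chi_4, chi> = (1/5) sum_C |C| (chi_2*chi_4)(C) conj(chi(C)):
  <chi_2*chi_4, chi_0> = (1/5)[1*(1)*conj(1) + 1*(exp(2*I*pi/5))*conj(1) + 1*(exp(4*I*pi/5))*conj(1) + 1*(exp(-4*I*pi/5))*conj(1) + 1*(exp(-2*I*pi/5))*conj(1)]
      = (1/5)[(1) + (exp(2*I*pi/5)) + (exp(4*I*pi/5)) + (exp(-4*I*pi/5)) + (exp(-2*I*pi/5))] = 0/5 = 0
  <chi_2*chi_4, chi_1> = (1/5)[1*(1)*conj(1) + 1*(exp(2*I*pi/5))*conj(exp(2*I*pi/5)) + 1*(exp(4*I*pi/5))*conj(exp(4*I*pi/5)) + 1*(exp(-4*I*pi/5))*conj(exp(-4*I*pi/5)) + 1*(exp(-2*I*pi/5))*conj(exp(-2*I*pi/5))]
      = (1/5)[(1) + (1) + (1) + (1) + (1)] = 5/5 = 1
  <chi_2*chi_4, chi_2> = (1/5)[1*(1)*conj(1) + 1*(exp(2*I*pi/5))*conj(exp(4*I*pi/5)) + 1*(exp(4*I*pi/5))*conj(exp(-2*I*pi/5)) + 1*(exp(-4*I*pi/5))*conj(exp(2*I*pi/5)) + 1*(exp(-2*I*pi/5))*conj(exp(-4*I*pi/5))]
      = (1/5)[(1) + (exp(-2*I*pi/5)) + (exp(-4*I*pi/5)) + (exp(4*I*pi/5)) + (exp(2*I*pi/5))] = 0/5 = 0
  <chi_2*chi_4, chi_3> = (1/5)[1*(1)*conj(1) + 1*(exp(2*I*pi/5))*conj(exp(-4*I*pi/5)) + 1*(exp(4*I*pi/5))*conj(exp(2*I*pi/5)) + 1*(exp(-4*I*pi/5))*conj(exp(-2*I*pi/5)) + 1*(exp(-2*I*pi/5))*conj(exp(4*I*pi/5))]
      = (1/5)[(1) + (exp(-4*I*pi/5)) + (exp(2*I*pi/5)) + (exp(-2*I*pi/5)) + (exp(4*I*pi/5))] = 0/5 = 0
  <chi_2*chi_4, chi_4> = (1/5)[1*(1)*conj(1) + 1*(exp(2*I*pi/5))*conj(exp(-2*I*pi/5)) + 1*(exp(4*I*pi/5))*conj(exp(-4*I*pi/5)) + 1*(exp(-4*I*pi/5))*conj(exp(4*I*pi/5)) + 1*(exp(-2*I*pi/5))*conj(exp(2*I*pi/5))]
      = (1/5)[(1) + (exp(4*I*pi/5)) + (exp(-2*I*pi/5)) + (exp(2*I*pi/5)) + (exp(-4*I*pi/5))] = 0/5 = 0
(Exp terms are combined using exp(i*s)*conj(exp(i*t)) = exp(i*(s-t)), and sums of them are collapsed using the identity that for every m > 1 the m distinct m-th roots of unity sum to 0, e.g. 1 + exp(2*I*pi/3) + exp(-2*I*pi/3) = 0.)
Hence the multiplicities are chi_1: 1. Dimension check: dim(chi_2)*dim(chi_4) = 1*1 = 1 and sum (mult * dim) = 1*1 = 1.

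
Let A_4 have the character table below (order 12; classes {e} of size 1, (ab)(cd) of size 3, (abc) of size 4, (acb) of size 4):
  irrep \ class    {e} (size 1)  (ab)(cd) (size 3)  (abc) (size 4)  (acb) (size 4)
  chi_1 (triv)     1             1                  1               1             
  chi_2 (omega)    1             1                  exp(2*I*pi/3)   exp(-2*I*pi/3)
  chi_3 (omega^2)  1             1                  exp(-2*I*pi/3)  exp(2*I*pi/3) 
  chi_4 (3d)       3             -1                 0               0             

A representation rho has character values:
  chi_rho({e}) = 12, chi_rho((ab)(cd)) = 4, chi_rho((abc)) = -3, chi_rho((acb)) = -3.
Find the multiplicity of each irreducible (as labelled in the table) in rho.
Multiplicities: chi_1: 0, chi_2: 3, chi_3: 3, chi_4: 2.

Argument: Use <chi_rho, chi> = (1/|G|) sum_C |C| * chi_rho(C) * conj(chi(C)) with |G| = 12 for each irreducible chi in the table:
  <chi_rho, chi_1> = (1/12)[1*(12)*conj(1) + 3*(4)*conj(1) + 4*(-3)*conj(1) + 4*(-3)*conj(1)]
      = (1/12)[(12) + (12) + (-12) + (-12)] = 0/12 = 0
  <chi_rho, chi_2> = (1/12)[1*(12)*conj(1) + 3*(4)*conj(1) + 4*(-3)*conj(exp(2*I*pi/3)) + 4*(-3)*conj(exp(-2*I*pi/3))]
      = (1/12)[(12) + (12) + (12 + 12*exp(2*I*pi/3)) + (12 + 12*exp(-2*I*pi/3))] = 36/12 = 3
  <chi_rho, chi_3> = (1/12)[1*(12)*conj(1) + 3*(4)*conj(1) + 4*(-3)*conj(exp(-2*I*pi/3)) + 4*(-3)*conj(exp(2*I*pi/3))]
      = (1/12)[(12) + (12) + (12 + 12*exp(-2*I*pi/3)) + (12 + 12*exp(2*I*pi/3))] = 36/12 = 3
  <chi_rho, chi_4> = (1/12)[1*(12)*conj(3) + 3*(4)*conj(-1) + 4*(-3)*conj(0) + 4*(-3)*conj(0)]
      = (1/12)[(36) + (-12) + (0) + (0)] = 24/12 = 2
(Exp terms are combined using exp(i*s)*conj(exp(i*t)) = exp(i*(s-t)), and sums of them are collapsed using the identity that for every m > 1 the m distinct m-th roots of unity sum to 0, e.g. 1 + exp(2*I*pi/3) + exp(-2*I*pi/3) = 0.)
Dimension check: dim(rho) = sum (mult * dim) = 0*1 + 3*1 + 3*1 + 2*3 = 12 = chi_rho(e) = 12.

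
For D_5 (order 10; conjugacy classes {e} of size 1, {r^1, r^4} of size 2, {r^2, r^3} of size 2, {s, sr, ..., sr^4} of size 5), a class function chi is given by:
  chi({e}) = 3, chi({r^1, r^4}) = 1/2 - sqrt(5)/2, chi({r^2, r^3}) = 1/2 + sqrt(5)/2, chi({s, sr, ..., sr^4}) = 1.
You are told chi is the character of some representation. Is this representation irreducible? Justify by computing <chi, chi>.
Not irreducible (reducible): <chi, chi> = 2 > 1.

Solution. <chi, chi> = (1/|G|) sum_C |C| * |chi(C)|^2 = (1/10)[1*|3|^2 + 2*|1/2 - sqrt(5)/2|^2 + 2*|1/2 + sqrt(5)/2|^2 + 5*|1|^2]
  = (1/10)[(9) + (3 - sqrt(5)) + (sqrt(5) + 3) + (5)] = 20/10 = 2.
A character is irreducible iff <chi, chi> = 1, so this representation is reducible.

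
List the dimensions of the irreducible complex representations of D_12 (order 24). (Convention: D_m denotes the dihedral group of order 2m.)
Dimensions: 1, 1, 1, 1, 2, 2, 2, 2, 2

Justification: There are 9 irreducibles (= number of conjugacy classes). Their dimensions d_i satisfy sum d_i^2 = |G| = 24: 1 + 1 + 1 + 1 + 4 + 4 + 4 + 4 + 4 = 24.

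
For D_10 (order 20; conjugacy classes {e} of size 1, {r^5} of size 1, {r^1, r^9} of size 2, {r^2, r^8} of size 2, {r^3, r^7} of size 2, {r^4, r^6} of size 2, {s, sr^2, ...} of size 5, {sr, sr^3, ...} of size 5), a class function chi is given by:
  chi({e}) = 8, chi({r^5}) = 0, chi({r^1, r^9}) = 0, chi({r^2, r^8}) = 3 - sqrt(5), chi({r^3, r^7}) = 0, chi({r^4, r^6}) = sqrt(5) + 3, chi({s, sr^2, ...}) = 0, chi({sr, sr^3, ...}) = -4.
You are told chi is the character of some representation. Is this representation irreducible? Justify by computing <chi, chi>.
Not irreducible (reducible): <chi, chi> = 10 > 1.

Argument: <chi, chi> = (1/|G|) sum_C |C| * |chi(C)|^2 = (1/20)[1*|8|^2 + 1*|0|^2 + 2*|0|^2 + 2*|3 - sqrt(5)|^2 + 2*|0|^2 + 2*|sqrt(5) + 3|^2 + 5*|0|^2 + 5*|-4|^2]
  = (1/20)[(64) + (0) + (0) + (28 - 12*sqrt(5)) + (0) + (12*sqrt(5) + 28) + (0) + (80)] = 200/20 = 10.
A character is irreducible iff <chi, chi> = 1, so this representation is reducible.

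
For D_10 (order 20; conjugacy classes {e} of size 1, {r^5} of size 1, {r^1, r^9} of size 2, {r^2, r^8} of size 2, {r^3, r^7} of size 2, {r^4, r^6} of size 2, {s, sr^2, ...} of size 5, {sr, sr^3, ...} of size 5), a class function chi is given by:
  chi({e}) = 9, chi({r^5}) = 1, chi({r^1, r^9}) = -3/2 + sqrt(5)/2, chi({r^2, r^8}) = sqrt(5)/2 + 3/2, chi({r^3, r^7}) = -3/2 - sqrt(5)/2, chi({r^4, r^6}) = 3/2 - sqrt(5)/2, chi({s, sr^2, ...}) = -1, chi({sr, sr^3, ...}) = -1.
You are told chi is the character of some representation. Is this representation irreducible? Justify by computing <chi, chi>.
Not irreducible (reducible): <chi, chi> = 6 > 1.

Argument: <chi, chi> = (1/|G|) sum_C |C| * |chi(C)|^2 = (1/20)[1*|9|^2 + 1*|1|^2 + 2*|-3/2 + sqrt(5)/2|^2 + 2*|sqrt(5)/2 + 3/2|^2 + 2*|-3/2 - sqrt(5)/2|^2 + 2*|3/2 - sqrt(5)/2|^2 + 5*|-1|^2 + 5*|-1|^2]
  = (1/20)[(81) + (1) + (7 - 3*sqrt(5)) + (3*sqrt(5) + 7) + (3*sqrt(5) + 7) + (7 - 3*sqrt(5)) + (5) + (5)] = 120/20 = 6.
A character is irreducible iff <chi, chi> = 1, so this representation is reducible.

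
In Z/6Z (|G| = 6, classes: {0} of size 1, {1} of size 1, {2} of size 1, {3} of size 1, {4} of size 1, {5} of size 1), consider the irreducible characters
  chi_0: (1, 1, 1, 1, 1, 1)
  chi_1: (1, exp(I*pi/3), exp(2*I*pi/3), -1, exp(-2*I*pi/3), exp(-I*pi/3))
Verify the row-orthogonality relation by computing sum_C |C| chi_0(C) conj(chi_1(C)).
Sum = 0; so <chi_0, chi_1> = 0 (distinct irreducibles are orthogonal).

Why: Compute term by term over conjugacy classes (|C| * chi_0(C) * conj(chi_1(C))):
  1*(1)*conj(1) + 1*(1)*conj(exp(I*pi/3)) + 1*(1)*conj(exp(2*I*pi/3)) + 1*(1)*conj(-1) + 1*(1)*conj(exp(-2*I*pi/3)) + 1*(1)*conj(exp(-I*pi/3))
  = (1) + (exp(-I*pi/3)) + (exp(-2*I*pi/3)) + (-1) + (exp(2*I*pi/3)) + (exp(I*pi/3))
  = 0.
(Exp terms are combined using exp(i*s)*conj(exp(i*t)) = exp(i*(s-t)), and sums of them are collapsed using the identity that for every m > 1 the m distinct m-th roots of unity sum to 0, e.g. 1 + exp(2*I*pi/3) + exp(-2*I*pi/3) = 0.)
Dividing by |G| = 6 gives 0/6 = 0, matching the row-orthogonality relation <chi_0, chi_1> = [chi_0 = chi_1].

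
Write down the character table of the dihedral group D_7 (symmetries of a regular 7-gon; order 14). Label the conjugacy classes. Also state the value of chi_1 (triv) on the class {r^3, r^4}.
Conjugacy classes: {e} of size 1, {r^1, r^6} of size 2, {r^2, r^5} of size 2, {r^3, r^4} of size 2, {s, sr, ..., sr^6} of size 7.
Character table:
  irrep \ class              {e} (size 1)  {r^1, r^6} (size 2)  {r^2, r^5} (size 2)  {r^3, r^4} (size 2)  {s, sr, ..., sr^6} (size 7)
  chi_1 (triv)               1             1                    1                    1                    1                          
  chi_2 (sign: r->1, s->-1)  1             1                    1                    1                    -1                         
  chi_3 (2d, j=1)            2             2*cos(2*pi/7)        -2*cos(3*pi/7)       -2*cos(pi/7)         0                          
  chi_4 (2d, j=2)            2             -2*cos(3*pi/7)       -2*cos(pi/7)         2*cos(2*pi/7)        0                          
  chi_5 (2d, j=3)            2             -2*cos(pi/7)         2*cos(2*pi/7)        -2*cos(3*pi/7)       0                          

Spot check: chi_1 (triv) on {r^3, r^4} = 1.

D_7 has order 2*7 = 14 with 5 conjugacy classes, hence 5 irreducibles. Sum of squared dims 1 + 1 + 4 + 4 + 4 = 14 = |G|. Linear characters come from the abelianisation; the 2-dimensional irreps have character r^k -> 2*cos(2*pi*j*k/7), reflections -> 0.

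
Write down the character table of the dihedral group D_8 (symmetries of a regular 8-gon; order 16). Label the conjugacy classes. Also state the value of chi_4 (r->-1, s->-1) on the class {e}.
Conjugacy classes: {e} of size 1, {r^4} of size 1, {r^1, r^7} of size 2, {r^2, r^6} of size 2, {r^3, r^5} of size 2, {s, sr^2, ...} of size 4, {sr, sr^3, ...} of size 4.
Character table:
  irrep \ class              {e} (size 1)  {r^4} (size 1)  {r^1, r^7} (size 2)  {r^2, r^6} (size 2)  {r^3, r^5} (size 2)  {s, sr^2, ...} (size 4)  {sr, sr^3, ...} (size 4)
  chi_1 (triv)               1             1               1                    1                    1                    1                        1                       
  chi_2 (sign: r->1, s->-1)  1             1               1                    1                    1                    -1                       -1                      
  chi_3 (r->-1, s->1)        1             1               -1                   1                    -1                   1                        -1                      
  chi_4 (r->-1, s->-1)       1             1               -1                   1                    -1                   -1                       1                       
  chi_5 (2d, j=1)            2             -2              sqrt(2)              0                    -sqrt(2)             0                        0                       
  chi_6 (2d, j=2)            2             2               0                    -2                   0                    0                        0                       
  chi_7 (2d, j=3)            2             -2              -sqrt(2)             0                    sqrt(2)              0                        0                       

Spot check: chi_4 (r->-1, s->-1) on {e} = 1.

Argument: D_8 has order 2*8 = 16 with 7 conjugacy classes, hence 7 irreducibles. Sum of squared dims 1 + 1 + 1 + 1 + 4 + 4 + 4 = 16 = |G|. Linear characters come from the abelianisation; the 2-dimensional irreps have character r^k -> 2*cos(2*pi*j*k/8), reflections -> 0.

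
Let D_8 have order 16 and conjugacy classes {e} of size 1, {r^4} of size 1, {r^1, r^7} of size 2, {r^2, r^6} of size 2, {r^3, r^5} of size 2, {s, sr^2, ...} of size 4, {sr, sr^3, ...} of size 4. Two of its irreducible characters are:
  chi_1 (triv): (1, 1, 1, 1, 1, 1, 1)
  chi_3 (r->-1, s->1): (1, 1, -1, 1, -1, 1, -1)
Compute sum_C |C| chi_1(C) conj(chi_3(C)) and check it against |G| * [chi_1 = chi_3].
Sum = 0; so <chi_1, chi_3> = 0 (distinct irreducibles are orthogonal).

Details: Compute term by term over conjugacy classes (|C| * chi_1(C) * conj(chi_3(C))):
  1*(1)*conj(1) + 1*(1)*conj(1) + 2*(1)*conj(-1) + 2*(1)*conj(1) + 2*(1)*conj(-1) + 4*(1)*conj(1) + 4*(1)*conj(-1)
  = (1) + (1) + (-2) + (2) + (-2) + (4) + (-4)
  = 0.
Dividing by |G| = 16 gives 0/16 = 0, matching the row-orthogonality relation <chi_1, chi_3> = [chi_1 = chi_3].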